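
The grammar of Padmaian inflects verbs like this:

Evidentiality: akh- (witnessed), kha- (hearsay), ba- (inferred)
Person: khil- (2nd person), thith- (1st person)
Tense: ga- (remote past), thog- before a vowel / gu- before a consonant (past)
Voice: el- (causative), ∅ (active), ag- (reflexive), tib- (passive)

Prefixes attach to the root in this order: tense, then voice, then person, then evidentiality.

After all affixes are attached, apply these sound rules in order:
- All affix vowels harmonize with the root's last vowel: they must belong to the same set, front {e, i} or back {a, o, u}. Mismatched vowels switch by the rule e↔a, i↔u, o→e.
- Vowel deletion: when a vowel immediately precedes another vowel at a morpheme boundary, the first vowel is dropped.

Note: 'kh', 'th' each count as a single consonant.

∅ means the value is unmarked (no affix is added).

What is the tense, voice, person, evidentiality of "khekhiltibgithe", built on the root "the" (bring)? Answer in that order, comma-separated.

past, passive, 2nd person, hearsay

Segment: kha-khil-tib-gu-the.
tense: thog/gu- → past.
voice: tib- → passive.
person: khil- → 2nd person.
evidentiality: kha- → hearsay.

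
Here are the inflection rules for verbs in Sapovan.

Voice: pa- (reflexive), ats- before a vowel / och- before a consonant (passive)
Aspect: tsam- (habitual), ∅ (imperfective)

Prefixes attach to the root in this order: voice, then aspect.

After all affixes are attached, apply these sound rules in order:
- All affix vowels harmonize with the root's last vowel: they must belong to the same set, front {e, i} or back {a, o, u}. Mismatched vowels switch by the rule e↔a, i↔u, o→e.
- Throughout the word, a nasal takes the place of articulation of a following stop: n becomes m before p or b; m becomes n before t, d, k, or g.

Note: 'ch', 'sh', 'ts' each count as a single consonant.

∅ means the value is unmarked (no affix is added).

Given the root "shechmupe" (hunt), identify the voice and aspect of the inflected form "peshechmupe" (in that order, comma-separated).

Segment: pa-shechmupe.
voice: pa- → reflexive.
aspect: ∅ → imperfective.

reflexive, imperfective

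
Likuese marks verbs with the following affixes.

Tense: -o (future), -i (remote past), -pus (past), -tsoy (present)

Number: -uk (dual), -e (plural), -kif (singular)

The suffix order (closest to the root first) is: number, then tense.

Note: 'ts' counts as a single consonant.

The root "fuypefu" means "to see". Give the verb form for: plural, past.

fuypefuepus

Attach number plural -e → fuypefue.
Attach tense past -pus → fuypefuepus.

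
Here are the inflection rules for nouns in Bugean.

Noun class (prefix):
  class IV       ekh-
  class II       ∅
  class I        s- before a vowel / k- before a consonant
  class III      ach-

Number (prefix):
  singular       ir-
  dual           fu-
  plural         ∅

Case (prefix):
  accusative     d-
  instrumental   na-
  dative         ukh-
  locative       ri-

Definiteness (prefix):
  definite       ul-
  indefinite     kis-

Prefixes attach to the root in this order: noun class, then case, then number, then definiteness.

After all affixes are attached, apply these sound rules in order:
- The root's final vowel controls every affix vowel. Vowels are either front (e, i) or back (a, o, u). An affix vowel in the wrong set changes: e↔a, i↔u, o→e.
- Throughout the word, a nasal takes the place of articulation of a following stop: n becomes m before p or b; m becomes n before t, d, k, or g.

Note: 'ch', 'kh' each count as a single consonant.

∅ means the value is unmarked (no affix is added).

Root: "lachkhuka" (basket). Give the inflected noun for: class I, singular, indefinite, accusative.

Attach noun class class I k- (before consonant 'l') → klachkhuka.
Attach case accusative d- → dklachkhuka.
Attach number singular ir- → irdklachkhuka.
Attach definiteness indefinite kis- → kisirdklachkhuka.
Apply vowel harmony: kisirdklachkhuka → kusurdklachkhuka.
Nasal assimilation: no change.

kusurdklachkhuka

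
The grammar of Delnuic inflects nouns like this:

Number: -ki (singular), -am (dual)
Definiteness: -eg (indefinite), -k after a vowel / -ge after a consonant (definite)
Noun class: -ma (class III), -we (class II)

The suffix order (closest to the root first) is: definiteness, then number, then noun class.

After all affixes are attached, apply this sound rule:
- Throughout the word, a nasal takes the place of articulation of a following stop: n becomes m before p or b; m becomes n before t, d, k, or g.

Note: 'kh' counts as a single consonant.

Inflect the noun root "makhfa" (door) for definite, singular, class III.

makhfakkima

Attach definiteness definite -k (after vowel 'a') → makhfak.
Attach number singular -ki → makhfakki.
Attach noun class class III -ma → makhfakkima.
Nasal assimilation: no change.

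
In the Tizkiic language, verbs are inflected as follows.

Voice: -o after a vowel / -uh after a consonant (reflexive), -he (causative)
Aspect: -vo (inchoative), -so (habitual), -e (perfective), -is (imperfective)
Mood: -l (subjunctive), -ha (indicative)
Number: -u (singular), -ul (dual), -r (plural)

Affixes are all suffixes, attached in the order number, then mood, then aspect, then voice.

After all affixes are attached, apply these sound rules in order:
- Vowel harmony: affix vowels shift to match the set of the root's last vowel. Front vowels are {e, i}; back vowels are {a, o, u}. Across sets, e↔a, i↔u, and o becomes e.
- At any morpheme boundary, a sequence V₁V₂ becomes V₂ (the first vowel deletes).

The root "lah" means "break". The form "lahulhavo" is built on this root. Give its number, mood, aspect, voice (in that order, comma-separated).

Segment: lah-ul-ha-vo-o.
number: -ul → dual.
mood: -ha → indicative.
aspect: -vo → inchoative.
voice: -o/uh → reflexive.

dual, indicative, inchoative, reflexive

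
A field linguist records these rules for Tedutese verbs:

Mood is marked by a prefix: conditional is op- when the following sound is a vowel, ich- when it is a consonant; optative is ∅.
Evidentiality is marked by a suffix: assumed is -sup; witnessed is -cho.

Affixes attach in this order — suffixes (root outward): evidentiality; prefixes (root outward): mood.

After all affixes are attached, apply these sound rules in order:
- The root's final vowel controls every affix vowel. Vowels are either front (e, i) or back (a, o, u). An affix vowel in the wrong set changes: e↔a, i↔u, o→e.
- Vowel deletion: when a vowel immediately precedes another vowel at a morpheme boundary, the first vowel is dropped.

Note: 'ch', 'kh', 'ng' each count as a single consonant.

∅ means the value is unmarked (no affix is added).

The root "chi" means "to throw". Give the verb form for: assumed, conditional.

ichchisip

Attach evidentiality assumed -sup → chisup.
Attach mood conditional ich- (before consonant 'ch') → ichchisup.
Apply vowel harmony: ichchisup → ichchisip.
Vowel deletion: no change.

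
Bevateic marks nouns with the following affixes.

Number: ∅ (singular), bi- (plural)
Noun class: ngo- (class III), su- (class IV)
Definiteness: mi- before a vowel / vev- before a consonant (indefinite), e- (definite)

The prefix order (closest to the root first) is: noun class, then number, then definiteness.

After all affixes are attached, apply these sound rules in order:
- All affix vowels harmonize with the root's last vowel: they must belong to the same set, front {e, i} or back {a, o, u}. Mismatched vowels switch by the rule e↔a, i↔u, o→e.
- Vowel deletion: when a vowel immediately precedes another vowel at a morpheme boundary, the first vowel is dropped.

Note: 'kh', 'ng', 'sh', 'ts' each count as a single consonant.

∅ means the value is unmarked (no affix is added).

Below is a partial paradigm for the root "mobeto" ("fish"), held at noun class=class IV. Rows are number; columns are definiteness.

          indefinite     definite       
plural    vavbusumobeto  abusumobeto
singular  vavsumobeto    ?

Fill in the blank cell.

Attach noun class class IV su- → sumobeto.
number = singular: zero marking, form stays sumobeto.
Attach definiteness definite e- → esumobeto.
Apply vowel harmony: esumobeto → asumobeto.
Vowel deletion: no change.

asumobeto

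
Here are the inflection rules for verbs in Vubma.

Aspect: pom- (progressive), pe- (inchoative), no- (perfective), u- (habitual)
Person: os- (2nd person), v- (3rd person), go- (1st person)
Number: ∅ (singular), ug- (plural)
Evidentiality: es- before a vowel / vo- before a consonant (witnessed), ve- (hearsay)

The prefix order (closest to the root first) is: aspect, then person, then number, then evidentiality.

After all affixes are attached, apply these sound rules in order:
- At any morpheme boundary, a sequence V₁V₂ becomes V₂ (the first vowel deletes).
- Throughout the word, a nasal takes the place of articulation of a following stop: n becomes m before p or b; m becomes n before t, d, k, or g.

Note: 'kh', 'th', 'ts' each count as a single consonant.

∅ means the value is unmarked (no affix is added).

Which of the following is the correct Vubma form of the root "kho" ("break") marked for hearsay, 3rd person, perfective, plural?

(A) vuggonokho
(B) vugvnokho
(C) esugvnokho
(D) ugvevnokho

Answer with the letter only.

B

Attach aspect perfective no- → nokho.
Attach person 3rd person v- → vnokho.
Attach number plural ug- → ugvnokho.
Attach evidentiality hearsay ve- → veugvnokho.
Apply vowel deletion: veugvnokho → vugvnokho.
Nasal assimilation: no change.
So the correct form is vugvnokho, option (B).
(A) vuggonokho is wrong: it uses 1st person instead of 3rd person for person.
(C) esugvnokho is wrong: it uses witnessed instead of hearsay for evidentiality.
(D) ugvevnokho is wrong: it has the affixes in the wrong order.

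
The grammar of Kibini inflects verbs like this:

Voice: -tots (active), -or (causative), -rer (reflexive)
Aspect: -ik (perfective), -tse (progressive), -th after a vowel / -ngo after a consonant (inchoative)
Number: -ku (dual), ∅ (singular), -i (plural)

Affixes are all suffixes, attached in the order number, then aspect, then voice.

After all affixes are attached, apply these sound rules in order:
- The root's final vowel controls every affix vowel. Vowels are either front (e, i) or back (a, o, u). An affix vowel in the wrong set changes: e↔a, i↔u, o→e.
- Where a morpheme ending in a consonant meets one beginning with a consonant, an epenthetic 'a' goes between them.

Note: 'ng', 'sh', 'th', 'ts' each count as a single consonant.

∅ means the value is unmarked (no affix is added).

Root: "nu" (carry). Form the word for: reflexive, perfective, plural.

Attach number plural -i → nui.
Attach aspect perfective -ik → nuiik.
Attach voice reflexive -rer → nuiikrer.
Apply vowel harmony: nuiikrer → nuuukrar.
Apply epenthesis: nuuukrar → nuuukarar.

nuuukarar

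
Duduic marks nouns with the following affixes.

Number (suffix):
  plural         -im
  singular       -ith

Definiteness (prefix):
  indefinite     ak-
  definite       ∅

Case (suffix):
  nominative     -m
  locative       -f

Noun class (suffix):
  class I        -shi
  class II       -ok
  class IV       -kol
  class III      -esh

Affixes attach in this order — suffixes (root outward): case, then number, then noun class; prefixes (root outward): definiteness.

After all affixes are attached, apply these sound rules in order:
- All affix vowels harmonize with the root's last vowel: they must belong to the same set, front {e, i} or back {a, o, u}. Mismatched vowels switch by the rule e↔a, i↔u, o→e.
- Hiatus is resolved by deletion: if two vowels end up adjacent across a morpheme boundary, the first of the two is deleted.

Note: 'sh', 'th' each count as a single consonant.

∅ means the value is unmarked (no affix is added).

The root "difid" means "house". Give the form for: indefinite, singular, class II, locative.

ekdifidfithek

Attach case locative -f → difidf.
Attach number singular -ith → difidfith.
Attach definiteness indefinite ak- → akdifidfith.
Attach noun class class II -ok → akdifidfithok.
Apply vowel harmony: akdifidfithok → ekdifidfithek.
Vowel deletion: no change.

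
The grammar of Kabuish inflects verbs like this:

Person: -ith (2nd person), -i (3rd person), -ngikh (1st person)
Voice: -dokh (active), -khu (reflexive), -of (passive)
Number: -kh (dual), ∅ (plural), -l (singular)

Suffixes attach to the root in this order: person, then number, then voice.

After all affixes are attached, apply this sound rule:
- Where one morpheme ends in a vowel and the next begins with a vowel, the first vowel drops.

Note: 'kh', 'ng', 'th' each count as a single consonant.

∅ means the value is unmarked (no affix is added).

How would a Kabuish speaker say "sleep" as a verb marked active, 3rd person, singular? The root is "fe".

fildokh

Attach person 3rd person -i → fei.
Attach number singular -l → feil.
Attach voice active -dokh → feildokh.
Apply vowel deletion: feildokh → fildokh.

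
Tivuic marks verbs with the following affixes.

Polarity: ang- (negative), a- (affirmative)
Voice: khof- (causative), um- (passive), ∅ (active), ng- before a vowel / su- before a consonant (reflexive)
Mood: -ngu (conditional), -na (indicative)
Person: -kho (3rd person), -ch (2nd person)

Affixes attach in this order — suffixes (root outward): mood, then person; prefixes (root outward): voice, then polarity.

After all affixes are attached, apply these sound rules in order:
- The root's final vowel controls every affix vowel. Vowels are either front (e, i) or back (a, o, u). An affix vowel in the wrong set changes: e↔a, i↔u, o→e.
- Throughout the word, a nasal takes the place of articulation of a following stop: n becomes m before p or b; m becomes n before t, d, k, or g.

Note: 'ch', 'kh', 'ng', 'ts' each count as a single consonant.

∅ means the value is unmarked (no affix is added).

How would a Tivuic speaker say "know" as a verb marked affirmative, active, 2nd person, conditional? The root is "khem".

Attach mood conditional -ngu → khemngu.
voice = active: zero marking, form stays khemngu.
Attach person 2nd person -ch → khemnguch.
Attach polarity affirmative a- → akhemnguch.
Apply vowel harmony: akhemnguch → ekhemngich.
Nasal assimilation: no change.

ekhemngich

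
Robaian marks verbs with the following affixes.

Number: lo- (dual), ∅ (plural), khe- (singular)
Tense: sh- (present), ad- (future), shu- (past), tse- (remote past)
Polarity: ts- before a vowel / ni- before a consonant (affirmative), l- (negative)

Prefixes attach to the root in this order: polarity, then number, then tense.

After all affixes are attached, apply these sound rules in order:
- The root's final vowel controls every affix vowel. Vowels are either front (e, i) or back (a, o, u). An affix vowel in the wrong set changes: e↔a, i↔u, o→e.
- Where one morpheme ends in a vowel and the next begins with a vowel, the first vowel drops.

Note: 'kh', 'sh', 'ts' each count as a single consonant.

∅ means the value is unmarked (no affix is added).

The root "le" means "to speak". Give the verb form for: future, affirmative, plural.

Attach polarity affirmative ni- (before consonant 'l') → nile.
number = plural: zero marking, form stays nile.
Attach tense future ad- → adnile.
Apply vowel harmony: adnile → ednile.
Vowel deletion: no change.

ednile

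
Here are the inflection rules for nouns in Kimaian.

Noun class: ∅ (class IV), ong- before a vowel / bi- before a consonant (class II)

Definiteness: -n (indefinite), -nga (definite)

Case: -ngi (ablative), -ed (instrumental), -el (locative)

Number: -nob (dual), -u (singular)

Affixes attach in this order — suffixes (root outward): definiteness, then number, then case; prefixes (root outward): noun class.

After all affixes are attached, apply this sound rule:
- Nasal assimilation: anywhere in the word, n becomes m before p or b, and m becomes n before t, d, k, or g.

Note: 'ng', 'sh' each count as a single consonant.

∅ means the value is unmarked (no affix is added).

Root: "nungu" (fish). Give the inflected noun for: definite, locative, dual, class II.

binungunganobel

Attach definiteness definite -nga → nungunga.
Attach number dual -nob → nungunganob.
Attach case locative -el → nungunganobel.
Attach noun class class II bi- (before consonant 'n') → binungunganobel.
Nasal assimilation: no change.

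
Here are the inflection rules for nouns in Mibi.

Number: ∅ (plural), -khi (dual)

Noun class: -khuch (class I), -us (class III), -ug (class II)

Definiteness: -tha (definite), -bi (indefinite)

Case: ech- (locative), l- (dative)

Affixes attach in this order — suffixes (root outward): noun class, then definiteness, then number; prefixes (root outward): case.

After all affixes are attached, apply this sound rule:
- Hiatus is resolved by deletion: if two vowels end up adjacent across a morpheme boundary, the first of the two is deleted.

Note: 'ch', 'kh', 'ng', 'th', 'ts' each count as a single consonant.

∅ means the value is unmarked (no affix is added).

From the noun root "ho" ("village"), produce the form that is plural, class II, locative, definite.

Attach noun class class II -ug → houg.
Attach definiteness definite -tha → hougtha.
Attach case locative ech- → echhougtha.
number = plural: zero marking, form stays echhougtha.
Apply vowel deletion: echhougtha → echhugtha.

echhugtha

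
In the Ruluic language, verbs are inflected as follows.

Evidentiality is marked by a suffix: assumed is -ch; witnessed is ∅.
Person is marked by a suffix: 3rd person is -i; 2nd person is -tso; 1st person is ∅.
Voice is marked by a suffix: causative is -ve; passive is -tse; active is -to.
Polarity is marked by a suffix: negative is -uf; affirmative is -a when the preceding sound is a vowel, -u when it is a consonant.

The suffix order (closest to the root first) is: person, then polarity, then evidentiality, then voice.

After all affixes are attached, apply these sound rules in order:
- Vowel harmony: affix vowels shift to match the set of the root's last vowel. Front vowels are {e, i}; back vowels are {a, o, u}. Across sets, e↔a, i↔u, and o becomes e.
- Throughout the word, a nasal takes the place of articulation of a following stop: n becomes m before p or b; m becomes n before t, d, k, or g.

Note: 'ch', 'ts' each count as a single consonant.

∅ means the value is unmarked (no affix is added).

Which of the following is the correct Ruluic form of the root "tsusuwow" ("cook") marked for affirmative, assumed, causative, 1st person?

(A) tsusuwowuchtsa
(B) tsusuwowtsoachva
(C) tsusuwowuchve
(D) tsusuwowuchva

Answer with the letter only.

D

person = 1st person: zero marking, form stays tsusuwow.
Attach polarity affirmative -u (after consonant 'w') → tsusuwowu.
Attach evidentiality assumed -ch → tsusuwowuch.
Attach voice causative -ve → tsusuwowuchve.
Apply vowel harmony: tsusuwowuchve → tsusuwowuchva.
Nasal assimilation: no change.
So the correct form is tsusuwowuchva, option (D).
(C) tsusuwowuchve is wrong: it fails to apply the sound rule(s).
(B) tsusuwowtsoachva is wrong: it uses 2nd person instead of 1st person for person.
(A) tsusuwowuchtsa is wrong: it uses passive instead of causative for voice.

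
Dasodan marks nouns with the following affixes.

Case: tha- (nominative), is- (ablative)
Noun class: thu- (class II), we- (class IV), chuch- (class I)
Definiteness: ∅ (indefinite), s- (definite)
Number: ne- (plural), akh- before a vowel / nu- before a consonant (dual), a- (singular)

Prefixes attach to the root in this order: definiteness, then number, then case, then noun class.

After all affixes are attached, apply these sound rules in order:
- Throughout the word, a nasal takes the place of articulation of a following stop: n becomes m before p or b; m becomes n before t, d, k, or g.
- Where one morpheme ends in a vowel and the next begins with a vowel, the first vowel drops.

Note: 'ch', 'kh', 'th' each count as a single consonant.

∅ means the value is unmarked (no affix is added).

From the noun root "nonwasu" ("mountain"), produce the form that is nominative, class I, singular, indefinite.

chuchthanonwasu

definiteness = indefinite: zero marking, form stays nonwasu.
Attach number singular a- → anonwasu.
Attach case nominative tha- → thaanonwasu.
Attach noun class class I chuch- → chuchthaanonwasu.
Nasal assimilation: no change.
Apply vowel deletion: chuchthaanonwasu → chuchthanonwasu.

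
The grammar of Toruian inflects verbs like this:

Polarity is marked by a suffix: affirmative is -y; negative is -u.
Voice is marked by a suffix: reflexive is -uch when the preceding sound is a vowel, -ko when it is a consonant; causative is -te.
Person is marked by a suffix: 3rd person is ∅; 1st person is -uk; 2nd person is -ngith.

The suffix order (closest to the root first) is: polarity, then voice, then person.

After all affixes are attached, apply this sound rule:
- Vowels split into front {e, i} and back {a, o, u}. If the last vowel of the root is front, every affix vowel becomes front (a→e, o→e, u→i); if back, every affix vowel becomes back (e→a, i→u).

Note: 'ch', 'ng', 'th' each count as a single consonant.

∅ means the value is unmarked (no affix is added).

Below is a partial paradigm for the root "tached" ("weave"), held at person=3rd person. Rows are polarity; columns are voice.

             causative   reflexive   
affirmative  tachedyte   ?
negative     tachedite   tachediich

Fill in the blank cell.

Attach polarity affirmative -y → tachedy.
Attach voice reflexive -ko (after consonant 'y') → tachedyko.
person = 3rd person: zero marking, form stays tachedyko.
Apply vowel harmony: tachedyko → tachedyke.

tachedyke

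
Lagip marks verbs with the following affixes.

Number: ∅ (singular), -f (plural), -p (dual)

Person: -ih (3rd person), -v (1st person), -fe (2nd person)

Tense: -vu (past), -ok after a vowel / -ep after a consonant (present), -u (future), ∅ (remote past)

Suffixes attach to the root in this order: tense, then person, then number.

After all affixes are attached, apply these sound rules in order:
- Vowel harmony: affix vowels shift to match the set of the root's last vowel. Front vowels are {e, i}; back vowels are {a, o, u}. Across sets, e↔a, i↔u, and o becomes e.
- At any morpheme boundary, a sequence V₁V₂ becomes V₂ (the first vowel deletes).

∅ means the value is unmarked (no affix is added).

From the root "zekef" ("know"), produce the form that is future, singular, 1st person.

Attach tense future -u → zekefu.
Attach person 1st person -v → zekefuv.
number = singular: zero marking, form stays zekefuv.
Apply vowel harmony: zekefuv → zekefiv.
Vowel deletion: no change.

zekefiv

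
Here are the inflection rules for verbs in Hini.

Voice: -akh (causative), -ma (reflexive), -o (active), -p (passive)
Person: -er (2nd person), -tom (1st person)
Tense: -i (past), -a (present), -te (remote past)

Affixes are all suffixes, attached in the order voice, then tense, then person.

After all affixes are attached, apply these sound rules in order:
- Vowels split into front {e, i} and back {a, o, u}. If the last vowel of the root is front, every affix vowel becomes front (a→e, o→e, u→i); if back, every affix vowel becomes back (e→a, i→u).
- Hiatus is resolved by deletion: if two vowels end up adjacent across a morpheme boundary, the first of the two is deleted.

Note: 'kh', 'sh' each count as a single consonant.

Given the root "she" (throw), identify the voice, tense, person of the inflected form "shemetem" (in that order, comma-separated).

Segment: she-ma-a-tom.
voice: -ma → reflexive.
tense: -a → present.
person: -tom → 1st person.

reflexive, present, 1st person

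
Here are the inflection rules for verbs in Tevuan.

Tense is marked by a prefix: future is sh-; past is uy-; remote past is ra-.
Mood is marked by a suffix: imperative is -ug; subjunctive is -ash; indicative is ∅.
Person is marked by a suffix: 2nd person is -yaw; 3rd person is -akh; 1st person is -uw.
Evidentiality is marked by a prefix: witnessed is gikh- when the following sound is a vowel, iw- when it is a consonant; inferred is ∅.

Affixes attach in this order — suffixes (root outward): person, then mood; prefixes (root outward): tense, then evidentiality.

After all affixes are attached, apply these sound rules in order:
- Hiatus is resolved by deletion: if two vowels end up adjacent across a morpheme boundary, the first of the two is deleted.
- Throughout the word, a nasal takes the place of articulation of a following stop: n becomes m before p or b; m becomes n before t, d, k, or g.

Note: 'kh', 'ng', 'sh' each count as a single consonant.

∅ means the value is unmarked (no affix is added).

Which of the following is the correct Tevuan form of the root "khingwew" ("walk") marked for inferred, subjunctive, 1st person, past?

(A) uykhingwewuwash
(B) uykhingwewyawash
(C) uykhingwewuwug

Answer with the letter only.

Attach person 1st person -uw → khingwewuw.
Attach tense past uy- → uykhingwewuw.
evidentiality = inferred: zero marking, form stays uykhingwewuw.
Attach mood subjunctive -ash → uykhingwewuwash.
Vowel deletion: no change.
Nasal assimilation: no change.
So the correct form is uykhingwewuwash, option (A).
(B) uykhingwewyawash is wrong: it uses 2nd person instead of 1st person for person.
(C) uykhingwewuwug is wrong: it uses imperative instead of subjunctive for mood.

A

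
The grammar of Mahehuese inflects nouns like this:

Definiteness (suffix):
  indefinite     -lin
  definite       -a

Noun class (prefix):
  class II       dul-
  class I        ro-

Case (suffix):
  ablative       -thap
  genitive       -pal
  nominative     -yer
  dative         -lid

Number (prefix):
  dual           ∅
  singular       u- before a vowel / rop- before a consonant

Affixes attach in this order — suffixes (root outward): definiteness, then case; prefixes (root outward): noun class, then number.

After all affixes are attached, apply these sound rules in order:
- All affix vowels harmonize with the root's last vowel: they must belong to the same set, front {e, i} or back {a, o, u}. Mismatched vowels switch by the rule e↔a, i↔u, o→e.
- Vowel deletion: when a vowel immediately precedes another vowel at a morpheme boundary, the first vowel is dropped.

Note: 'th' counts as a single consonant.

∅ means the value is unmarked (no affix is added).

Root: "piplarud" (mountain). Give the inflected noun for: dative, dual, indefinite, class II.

Attach noun class class II dul- → dulpiplarud.
number = dual: zero marking, form stays dulpiplarud.
Attach definiteness indefinite -lin → dulpiplarudlin.
Attach case dative -lid → dulpiplarudlinlid.
Apply vowel harmony: dulpiplarudlinlid → dulpiplarudlunlud.
Vowel deletion: no change.

dulpiplarudlunlud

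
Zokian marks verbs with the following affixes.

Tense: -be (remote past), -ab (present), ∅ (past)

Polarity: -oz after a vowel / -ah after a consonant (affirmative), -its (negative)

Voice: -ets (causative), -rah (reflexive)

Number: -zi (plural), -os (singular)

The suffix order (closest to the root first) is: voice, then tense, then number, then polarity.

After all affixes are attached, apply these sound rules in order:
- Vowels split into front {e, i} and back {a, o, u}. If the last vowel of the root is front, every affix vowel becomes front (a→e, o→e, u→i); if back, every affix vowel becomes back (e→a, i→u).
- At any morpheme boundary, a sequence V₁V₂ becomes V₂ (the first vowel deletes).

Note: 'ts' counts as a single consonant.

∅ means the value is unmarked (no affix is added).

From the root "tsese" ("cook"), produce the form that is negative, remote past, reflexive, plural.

Attach voice reflexive -rah → tseserah.
Attach tense remote past -be → tseserahbe.
Attach number plural -zi → tseserahbezi.
Attach polarity negative -its → tseserahbeziits.
Apply vowel harmony: tseserahbeziits → tseserehbeziits.
Apply vowel deletion: tseserehbeziits → tseserehbezits.

tseserehbezits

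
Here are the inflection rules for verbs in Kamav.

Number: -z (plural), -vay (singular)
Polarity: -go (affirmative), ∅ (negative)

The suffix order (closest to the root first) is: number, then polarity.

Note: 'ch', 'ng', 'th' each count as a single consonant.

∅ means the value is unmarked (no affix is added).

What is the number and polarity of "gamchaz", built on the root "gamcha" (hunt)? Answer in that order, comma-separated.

plural, negative

Segment: gamcha-z.
number: -z → plural.
polarity: ∅ → negative.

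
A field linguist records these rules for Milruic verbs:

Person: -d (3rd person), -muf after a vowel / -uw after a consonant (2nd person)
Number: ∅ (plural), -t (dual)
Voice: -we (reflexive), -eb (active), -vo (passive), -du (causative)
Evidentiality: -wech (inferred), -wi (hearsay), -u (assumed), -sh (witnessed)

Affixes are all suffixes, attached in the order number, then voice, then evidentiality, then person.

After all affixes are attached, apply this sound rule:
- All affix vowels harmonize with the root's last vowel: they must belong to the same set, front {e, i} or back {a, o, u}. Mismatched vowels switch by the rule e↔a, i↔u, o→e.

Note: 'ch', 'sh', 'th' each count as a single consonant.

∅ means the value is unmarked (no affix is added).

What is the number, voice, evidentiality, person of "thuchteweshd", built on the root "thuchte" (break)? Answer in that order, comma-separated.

Segment: thuchte-we-sh-d.
number: ∅ → plural.
voice: -we → reflexive.
evidentiality: -sh → witnessed.
person: -d → 3rd person.

plural, reflexive, witnessed, 3rd person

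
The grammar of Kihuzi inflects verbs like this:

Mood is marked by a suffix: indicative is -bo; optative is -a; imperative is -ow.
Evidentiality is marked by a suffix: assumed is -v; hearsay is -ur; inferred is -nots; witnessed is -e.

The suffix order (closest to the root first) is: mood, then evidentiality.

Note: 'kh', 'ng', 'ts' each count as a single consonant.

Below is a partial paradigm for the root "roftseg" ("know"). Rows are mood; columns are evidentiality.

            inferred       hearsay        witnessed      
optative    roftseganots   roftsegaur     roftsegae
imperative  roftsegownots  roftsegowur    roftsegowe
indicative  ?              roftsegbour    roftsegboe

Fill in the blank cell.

roftsegbonots

Attach mood indicative -bo → roftsegbo.
Attach evidentiality inferred -nots → roftsegbonots.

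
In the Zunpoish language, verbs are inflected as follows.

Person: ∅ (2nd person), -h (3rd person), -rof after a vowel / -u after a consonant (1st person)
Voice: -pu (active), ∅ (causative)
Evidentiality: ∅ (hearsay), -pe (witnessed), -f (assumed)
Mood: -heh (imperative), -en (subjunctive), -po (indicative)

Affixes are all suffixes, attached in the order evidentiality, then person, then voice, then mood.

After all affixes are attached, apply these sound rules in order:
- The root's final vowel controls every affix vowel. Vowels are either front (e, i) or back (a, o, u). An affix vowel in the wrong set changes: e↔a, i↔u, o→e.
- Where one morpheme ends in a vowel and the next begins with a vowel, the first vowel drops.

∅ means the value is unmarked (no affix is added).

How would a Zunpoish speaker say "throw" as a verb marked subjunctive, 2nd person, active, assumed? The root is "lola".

Attach evidentiality assumed -f → lolaf.
person = 2nd person: zero marking, form stays lolaf.
Attach voice active -pu → lolafpu.
Attach mood subjunctive -en → lolafpuen.
Apply vowel harmony: lolafpuen → lolafpuan.
Apply vowel deletion: lolafpuan → lolafpan.

lolafpan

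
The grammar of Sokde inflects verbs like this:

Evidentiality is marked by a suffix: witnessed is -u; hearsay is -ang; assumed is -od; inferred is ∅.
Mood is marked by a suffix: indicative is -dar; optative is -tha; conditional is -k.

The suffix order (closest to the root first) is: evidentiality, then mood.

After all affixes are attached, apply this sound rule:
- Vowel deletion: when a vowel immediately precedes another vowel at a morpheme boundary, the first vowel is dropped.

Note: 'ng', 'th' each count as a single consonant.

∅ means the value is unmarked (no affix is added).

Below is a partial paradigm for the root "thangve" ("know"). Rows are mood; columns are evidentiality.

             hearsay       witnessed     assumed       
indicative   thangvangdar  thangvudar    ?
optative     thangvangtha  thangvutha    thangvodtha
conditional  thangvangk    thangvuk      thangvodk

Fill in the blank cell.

thangvoddar

Attach evidentiality assumed -od → thangveod.
Attach mood indicative -dar → thangveoddar.
Apply vowel deletion: thangveoddar → thangvoddar.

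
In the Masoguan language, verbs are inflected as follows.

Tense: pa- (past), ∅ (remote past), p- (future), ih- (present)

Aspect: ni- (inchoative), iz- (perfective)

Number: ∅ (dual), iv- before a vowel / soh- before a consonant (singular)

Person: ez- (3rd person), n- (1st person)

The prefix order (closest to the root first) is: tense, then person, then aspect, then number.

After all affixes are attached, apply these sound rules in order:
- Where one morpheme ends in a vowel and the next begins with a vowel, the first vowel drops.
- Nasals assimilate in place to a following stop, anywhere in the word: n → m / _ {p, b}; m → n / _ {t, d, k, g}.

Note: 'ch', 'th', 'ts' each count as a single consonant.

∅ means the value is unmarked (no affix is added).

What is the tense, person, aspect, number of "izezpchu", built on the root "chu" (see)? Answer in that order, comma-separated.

future, 3rd person, perfective, dual

Segment: iz-ez-p-chu.
tense: p- → future.
person: ez- → 3rd person.
aspect: iz- → perfective.
number: ∅ → dual.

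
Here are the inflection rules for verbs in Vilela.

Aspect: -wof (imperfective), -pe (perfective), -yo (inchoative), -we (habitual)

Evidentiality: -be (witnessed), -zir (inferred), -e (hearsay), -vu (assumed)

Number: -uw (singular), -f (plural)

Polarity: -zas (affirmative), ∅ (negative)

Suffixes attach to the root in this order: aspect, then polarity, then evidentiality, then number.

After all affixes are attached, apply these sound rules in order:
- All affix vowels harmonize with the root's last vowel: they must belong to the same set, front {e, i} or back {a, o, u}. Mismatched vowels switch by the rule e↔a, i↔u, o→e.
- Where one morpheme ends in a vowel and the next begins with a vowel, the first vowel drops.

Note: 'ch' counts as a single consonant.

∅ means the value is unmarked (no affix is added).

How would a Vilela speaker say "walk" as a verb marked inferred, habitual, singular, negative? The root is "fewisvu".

fewisvuwazuruw

Attach aspect habitual -we → fewisvuwe.
polarity = negative: zero marking, form stays fewisvuwe.
Attach evidentiality inferred -zir → fewisvuwezir.
Attach number singular -uw → fewisvuweziruw.
Apply vowel harmony: fewisvuweziruw → fewisvuwazuruw.
Vowel deletion: no change.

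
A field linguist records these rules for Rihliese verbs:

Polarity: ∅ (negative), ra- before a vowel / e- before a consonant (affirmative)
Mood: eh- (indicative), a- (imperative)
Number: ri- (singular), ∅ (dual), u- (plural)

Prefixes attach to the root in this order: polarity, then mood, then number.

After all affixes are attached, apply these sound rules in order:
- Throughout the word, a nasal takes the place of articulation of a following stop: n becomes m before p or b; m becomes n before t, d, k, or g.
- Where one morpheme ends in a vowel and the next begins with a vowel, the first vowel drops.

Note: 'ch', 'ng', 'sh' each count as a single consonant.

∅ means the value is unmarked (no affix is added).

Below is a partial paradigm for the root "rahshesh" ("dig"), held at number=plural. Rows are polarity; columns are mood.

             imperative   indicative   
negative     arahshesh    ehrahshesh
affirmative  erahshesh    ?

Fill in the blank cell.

eherahshesh

Attach polarity affirmative e- (before consonant 'r') → erahshesh.
Attach mood indicative eh- → eherahshesh.
Attach number plural u- → ueherahshesh.
Nasal assimilation: no change.
Apply vowel deletion: ueherahshesh → eherahshesh.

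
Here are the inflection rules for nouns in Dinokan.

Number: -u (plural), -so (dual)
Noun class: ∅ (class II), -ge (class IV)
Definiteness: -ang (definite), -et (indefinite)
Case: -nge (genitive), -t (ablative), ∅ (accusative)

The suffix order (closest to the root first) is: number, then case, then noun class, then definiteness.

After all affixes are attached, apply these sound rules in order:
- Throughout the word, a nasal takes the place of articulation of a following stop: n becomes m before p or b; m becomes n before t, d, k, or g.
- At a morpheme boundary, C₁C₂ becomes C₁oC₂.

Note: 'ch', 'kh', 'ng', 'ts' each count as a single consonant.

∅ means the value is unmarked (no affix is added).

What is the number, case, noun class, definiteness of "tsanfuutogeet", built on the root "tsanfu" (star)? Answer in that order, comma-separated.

Segment: tsanfu-u-t-ge-et.
number: -u → plural.
case: -t → ablative.
noun class: -ge → class IV.
definiteness: -et → indefinite.

plural, ablative, class IV, indefinite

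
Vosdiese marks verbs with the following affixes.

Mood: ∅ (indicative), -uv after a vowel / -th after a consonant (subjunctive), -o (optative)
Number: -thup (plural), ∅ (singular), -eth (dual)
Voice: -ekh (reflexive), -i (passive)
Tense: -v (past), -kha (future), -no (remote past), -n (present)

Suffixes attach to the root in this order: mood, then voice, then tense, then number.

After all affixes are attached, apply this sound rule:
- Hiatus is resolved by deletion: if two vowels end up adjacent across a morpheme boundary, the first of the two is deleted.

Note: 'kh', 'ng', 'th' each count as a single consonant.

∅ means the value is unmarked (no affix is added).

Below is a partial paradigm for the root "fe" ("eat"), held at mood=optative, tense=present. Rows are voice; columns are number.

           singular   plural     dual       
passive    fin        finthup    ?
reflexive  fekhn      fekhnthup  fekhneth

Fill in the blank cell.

Attach mood optative -o → feo.
Attach voice passive -i → feoi.
Attach tense present -n → feoin.
Attach number dual -eth → feoineth.
Apply vowel deletion: feoineth → fineth.

fineth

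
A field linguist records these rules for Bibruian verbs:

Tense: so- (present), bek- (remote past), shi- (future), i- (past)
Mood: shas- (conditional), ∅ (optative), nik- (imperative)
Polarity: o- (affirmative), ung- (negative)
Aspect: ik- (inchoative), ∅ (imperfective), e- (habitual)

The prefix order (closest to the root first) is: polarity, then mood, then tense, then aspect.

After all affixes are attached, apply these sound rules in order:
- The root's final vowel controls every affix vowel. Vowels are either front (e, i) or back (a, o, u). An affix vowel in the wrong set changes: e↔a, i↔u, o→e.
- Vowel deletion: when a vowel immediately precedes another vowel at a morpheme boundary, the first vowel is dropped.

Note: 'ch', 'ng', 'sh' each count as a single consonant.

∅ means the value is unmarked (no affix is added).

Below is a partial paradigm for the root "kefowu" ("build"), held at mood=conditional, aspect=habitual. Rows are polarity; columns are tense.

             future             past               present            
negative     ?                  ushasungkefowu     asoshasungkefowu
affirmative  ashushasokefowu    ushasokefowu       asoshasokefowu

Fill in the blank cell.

Attach polarity negative ung- → ungkefowu.
Attach mood conditional shas- → shasungkefowu.
Attach tense future shi- → shishasungkefowu.
Attach aspect habitual e- → eshishasungkefowu.
Apply vowel harmony: eshishasungkefowu → ashushasungkefowu.
Vowel deletion: no change.

ashushasungkefowu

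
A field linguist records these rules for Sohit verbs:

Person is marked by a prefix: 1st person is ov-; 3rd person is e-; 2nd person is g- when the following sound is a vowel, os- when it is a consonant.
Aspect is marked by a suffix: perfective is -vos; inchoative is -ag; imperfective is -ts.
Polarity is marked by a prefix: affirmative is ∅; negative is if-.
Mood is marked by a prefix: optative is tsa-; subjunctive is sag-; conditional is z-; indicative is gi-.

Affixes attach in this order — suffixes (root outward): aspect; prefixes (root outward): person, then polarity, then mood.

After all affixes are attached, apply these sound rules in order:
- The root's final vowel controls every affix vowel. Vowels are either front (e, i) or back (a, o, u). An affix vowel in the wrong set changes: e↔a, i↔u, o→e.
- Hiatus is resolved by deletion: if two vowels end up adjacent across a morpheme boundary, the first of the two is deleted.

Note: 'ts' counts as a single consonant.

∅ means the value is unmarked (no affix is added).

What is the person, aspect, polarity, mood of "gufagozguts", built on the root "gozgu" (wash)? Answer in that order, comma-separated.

Segment: gi-if-e-gozgu-ts.
person: e- → 3rd person.
aspect: -ts → imperfective.
polarity: if- → negative.
mood: gi- → indicative.

3rd person, imperfective, negative, indicative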